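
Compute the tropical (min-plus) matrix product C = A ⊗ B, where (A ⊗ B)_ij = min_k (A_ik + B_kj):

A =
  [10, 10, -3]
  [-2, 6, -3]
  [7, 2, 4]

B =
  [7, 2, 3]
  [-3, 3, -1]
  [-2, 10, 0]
A ⊗ B =
  [-5, 7, -3]
  [-5, 0, -3]
  [-1, 5, 1]

Apply the min-plus product entry-by-entry:
  C[0][0] = min over k of (A[0][0] + B[0][0] = 10 + 7 = 17, A[0][1] + B[1][0] = 10 + -3 = 7, A[0][2] + B[2][0] = -3 + -2 = -5) = -5 (attained at k = 2)
  C[0][1] = min over k of (A[0][0] + B[0][1] = 10 + 2 = 12, A[0][1] + B[1][1] = 10 + 3 = 13, A[0][2] + B[2][1] = -3 + 10 = 7) = 7 (attained at k = 2)
  C[0][2] = min over k of (A[0][0] + B[0][2] = 10 + 3 = 13, A[0][1] + B[1][2] = 10 + -1 = 9, A[0][2] + B[2][2] = -3 + 0 = -3) = -3 (attained at k = 2)
  C[1][0] = min over k of (A[1][0] + B[0][0] = -2 + 7 = 5, A[1][1] + B[1][0] = 6 + -3 = 3, A[1][2] + B[2][0] = -3 + -2 = -5) = -5 (attained at k = 2)
  C[1][1] = min over k of (A[1][0] + B[0][1] = -2 + 2 = 0, A[1][1] + B[1][1] = 6 + 3 = 9, A[1][2] + B[2][1] = -3 + 10 = 7) = 0 (attained at k = 0)
  C[1][2] = min over k of (A[1][0] + B[0][2] = -2 + 3 = 1, A[1][1] + B[1][2] = 6 + -1 = 5, A[1][2] + B[2][2] = -3 + 0 = -3) = -3 (attained at k = 2)
  C[2][0] = min over k of (A[2][0] + B[0][0] = 7 + 7 = 14, A[2][1] + B[1][0] = 2 + -3 = -1, A[2][2] + B[2][0] = 4 + -2 = 2) = -1 (attained at k = 1)
  C[2][1] = min over k of (A[2][0] + B[0][1] = 7 + 2 = 9, A[2][1] + B[1][1] = 2 + 3 = 5, A[2][2] + B[2][1] = 4 + 10 = 14) = 5 (attained at k = 1)
  C[2][2] = min over k of (A[2][0] + B[0][2] = 7 + 3 = 10, A[2][1] + B[1][2] = 2 + -1 = 1, A[2][2] + B[2][2] = 4 + 0 = 4) = 1 (attained at k = 1)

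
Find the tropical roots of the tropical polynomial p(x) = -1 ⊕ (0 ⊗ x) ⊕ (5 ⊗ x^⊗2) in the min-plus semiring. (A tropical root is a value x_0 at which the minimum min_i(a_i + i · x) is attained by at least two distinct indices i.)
Roots: {-5, -1}

Each tropical root is a break point of the lower envelope of the lines y = a_i + i · x (there are 3 lines, with slopes 0, 1, ..., 2). Only the lines that attain the minimum somewhere contribute to roots; other lines are dominated. Here the surviving (envelope) indices are i = 2, i = 1, i = 0.
Intersections between consecutive envelope lines give the roots: for adjacent envelope indices i < j the intersection is x = (a_i − a_j) / (j − i). Reading off the sorted break points: {-5, -1}.
Verification: at each break x_0, at least two indices attain the minimum of min_i(a_i + i · x_0).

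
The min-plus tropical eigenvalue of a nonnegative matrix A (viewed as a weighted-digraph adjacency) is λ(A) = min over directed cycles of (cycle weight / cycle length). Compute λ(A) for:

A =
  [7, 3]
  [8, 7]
λ(A) = 11/2

Enumerate directed cycles and compute their means (weight / length). Sample:
  cycle 0 → 0: weight = 7, length = 1, mean = 7/1 ≈ 7.000
  cycle 1 → 1: weight = 7, length = 1, mean = 7/1 ≈ 7.000
  cycle 0 → 1 → 0: weight = 11, length = 2, mean = 11/2 ≈ 5.500
  cycle 1 → 0 → 1: weight = 11, length = 2, mean = 11/2 ≈ 5.500
Minimum mean = 5.500, attained e.g. along the cycle 0 → 1 → 0 with weight 11 and length 2. So λ(A) = 11/2 = 11/2.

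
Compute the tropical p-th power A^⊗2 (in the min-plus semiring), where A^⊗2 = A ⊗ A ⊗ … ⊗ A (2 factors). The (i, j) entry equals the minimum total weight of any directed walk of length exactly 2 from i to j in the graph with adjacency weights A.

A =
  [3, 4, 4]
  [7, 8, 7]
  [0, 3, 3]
A^⊗2 =
  [4, 7, 7]
  [7, 10, 10]
  [3, 4, 4]

Each entry (A^⊗2)_ij equals the minimum over all length-2 walks i = v_0 → v_1 → … → v_2 = j of Σ_t A[v_t][v_{t+1}]. For example, for (i, j) = (0, 2) we minimise over 3 possible intermediate vertex sequences; the minimum is 7, attained along the walk 0 → 0 → 2.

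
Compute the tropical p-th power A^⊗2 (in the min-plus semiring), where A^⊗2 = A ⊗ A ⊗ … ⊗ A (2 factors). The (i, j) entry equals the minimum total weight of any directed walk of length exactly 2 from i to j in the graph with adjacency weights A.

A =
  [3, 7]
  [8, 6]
A^⊗2 =
  [6, 10]
  [11, 12]

Each entry (A^⊗2)_ij equals the minimum over all length-2 walks i = v_0 → v_1 → … → v_2 = j of Σ_t A[v_t][v_{t+1}]. For example, for (i, j) = (0, 1) we minimise over 2 possible intermediate vertex sequences; the minimum is 10, attained along the walk 0 → 0 → 1.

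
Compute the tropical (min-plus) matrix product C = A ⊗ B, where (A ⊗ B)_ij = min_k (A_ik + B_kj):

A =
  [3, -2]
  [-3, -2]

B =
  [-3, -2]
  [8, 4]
A ⊗ B =
  [0, 1]
  [-6, -5]

Apply the min-plus product entry-by-entry:
  C[0][0] = min over k of (A[0][0] + B[0][0] = 3 + -3 = 0, A[0][1] + B[1][0] = -2 + 8 = 6) = 0 (attained at k = 0)
  C[0][1] = min over k of (A[0][0] + B[0][1] = 3 + -2 = 1, A[0][1] + B[1][1] = -2 + 4 = 2) = 1 (attained at k = 0)
  C[1][0] = min over k of (A[1][0] + B[0][0] = -3 + -3 = -6, A[1][1] + B[1][0] = -2 + 8 = 6) = -6 (attained at k = 0)
  C[1][1] = min over k of (A[1][0] + B[0][1] = -3 + -2 = -5, A[1][1] + B[1][1] = -2 + 4 = 2) = -5 (attained at k = 0)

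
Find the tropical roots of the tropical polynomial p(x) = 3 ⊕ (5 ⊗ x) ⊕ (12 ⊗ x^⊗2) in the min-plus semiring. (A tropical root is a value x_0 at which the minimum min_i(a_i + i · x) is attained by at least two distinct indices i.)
Roots: {-7, -2}

Each tropical root is a break point of the lower envelope of the lines y = a_i + i · x (there are 3 lines, with slopes 0, 1, ..., 2). Only the lines that attain the minimum somewhere contribute to roots; other lines are dominated. Here the surviving (envelope) indices are i = 2, i = 1, i = 0.
Intersections between consecutive envelope lines give the roots: for adjacent envelope indices i < j the intersection is x = (a_i − a_j) / (j − i). Reading off the sorted break points: {-7, -2}.
Verification: at each break x_0, at least two indices attain the minimum of min_i(a_i + i · x_0).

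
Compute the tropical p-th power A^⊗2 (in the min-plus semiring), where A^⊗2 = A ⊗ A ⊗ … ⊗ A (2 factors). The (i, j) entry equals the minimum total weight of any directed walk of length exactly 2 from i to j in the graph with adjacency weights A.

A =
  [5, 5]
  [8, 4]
A^⊗2 =
  [10, 9]
  [12, 8]

Each entry (A^⊗2)_ij equals the minimum over all length-2 walks i = v_0 → v_1 → … → v_2 = j of Σ_t A[v_t][v_{t+1}]. For example, for (i, j) = (0, 1) we minimise over 2 possible intermediate vertex sequences; the minimum is 9, attained along the walk 0 → 1 → 1.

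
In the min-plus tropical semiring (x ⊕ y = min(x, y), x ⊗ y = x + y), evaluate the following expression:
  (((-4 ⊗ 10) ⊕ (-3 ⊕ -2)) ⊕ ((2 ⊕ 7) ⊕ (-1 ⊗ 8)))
(((-4 ⊗ 10) ⊕ (-3 ⊕ -2)) ⊕ ((2 ⊕ 7) ⊕ (-1 ⊗ 8))) = -3

Expand innermost to outermost. Recall ⊕ takes the minimum of its arguments and ⊗ takes their sum. Working out the expression (((-4 ⊗ 10) ⊕ (-3 ⊕ -2)) ⊕ ((2 ⊕ 7) ⊕ (-1 ⊗ 8))) gives -3.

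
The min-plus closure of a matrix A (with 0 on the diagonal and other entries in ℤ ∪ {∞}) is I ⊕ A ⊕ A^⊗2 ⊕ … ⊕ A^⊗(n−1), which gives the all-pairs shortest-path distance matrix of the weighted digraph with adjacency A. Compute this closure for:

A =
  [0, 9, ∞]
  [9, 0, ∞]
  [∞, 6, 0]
Closure =
  [0, 9, ∞]
  [9, 0, ∞]
  [15, 6, 0]

This is the Floyd-Warshall all-pairs shortest-path computation. For each intermediate vertex k = 0, 1, …, 2, update dist[i][j] ← min(dist[i][j], dist[i][k] + dist[k][j]). The final matrix gives, for each (i, j), the minimum total weight of any directed path from i to j (possibly empty when i = j).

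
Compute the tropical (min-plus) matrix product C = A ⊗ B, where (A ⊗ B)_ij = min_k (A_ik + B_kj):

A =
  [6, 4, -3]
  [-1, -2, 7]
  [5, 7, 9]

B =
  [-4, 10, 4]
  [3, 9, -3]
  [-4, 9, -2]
A ⊗ B =
  [-7, 6, -5]
  [-5, 7, -5]
  [1, 15, 4]

Apply the min-plus product entry-by-entry:
  C[0][0] = min over k of (A[0][0] + B[0][0] = 6 + -4 = 2, A[0][1] + B[1][0] = 4 + 3 = 7, A[0][2] + B[2][0] = -3 + -4 = -7) = -7 (attained at k = 2)
  C[0][1] = min over k of (A[0][0] + B[0][1] = 6 + 10 = 16, A[0][1] + B[1][1] = 4 + 9 = 13, A[0][2] + B[2][1] = -3 + 9 = 6) = 6 (attained at k = 2)
  C[0][2] = min over k of (A[0][0] + B[0][2] = 6 + 4 = 10, A[0][1] + B[1][2] = 4 + -3 = 1, A[0][2] + B[2][2] = -3 + -2 = -5) = -5 (attained at k = 2)
  C[1][0] = min over k of (A[1][0] + B[0][0] = -1 + -4 = -5, A[1][1] + B[1][0] = -2 + 3 = 1, A[1][2] + B[2][0] = 7 + -4 = 3) = -5 (attained at k = 0)
  C[1][1] = min over k of (A[1][0] + B[0][1] = -1 + 10 = 9, A[1][1] + B[1][1] = -2 + 9 = 7, A[1][2] + B[2][1] = 7 + 9 = 16) = 7 (attained at k = 1)
  C[1][2] = min over k of (A[1][0] + B[0][2] = -1 + 4 = 3, A[1][1] + B[1][2] = -2 + -3 = -5, A[1][2] + B[2][2] = 7 + -2 = 5) = -5 (attained at k = 1)
  C[2][0] = min over k of (A[2][0] + B[0][0] = 5 + -4 = 1, A[2][1] + B[1][0] = 7 + 3 = 10, A[2][2] + B[2][0] = 9 + -4 = 5) = 1 (attained at k = 0)
  C[2][1] = min over k of (A[2][0] + B[0][1] = 5 + 10 = 15, A[2][1] + B[1][1] = 7 + 9 = 16, A[2][2] + B[2][1] = 9 + 9 = 18) = 15 (attained at k = 0)
  C[2][2] = min over k of (A[2][0] + B[0][2] = 5 + 4 = 9, A[2][1] + B[1][2] = 7 + -3 = 4, A[2][2] + B[2][2] = 9 + -2 = 7) = 4 (attained at k = 1)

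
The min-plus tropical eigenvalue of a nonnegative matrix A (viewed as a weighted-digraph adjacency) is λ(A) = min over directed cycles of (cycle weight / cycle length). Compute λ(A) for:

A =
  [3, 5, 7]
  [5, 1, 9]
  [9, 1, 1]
λ(A) = 1

Enumerate directed cycles and compute their means (weight / length). Sample:
  cycle 0 → 0: weight = 3, length = 1, mean = 3/1 ≈ 3.000
  cycle 1 → 1: weight = 1, length = 1, mean = 1/1 ≈ 1.000
  cycle 2 → 2: weight = 1, length = 1, mean = 1/1 ≈ 1.000
  cycle 0 → 1 → 0: weight = 10, length = 2, mean = 10/2 ≈ 5.000
  cycle 0 → 2 → 0: weight = 16, length = 2, mean = 16/2 ≈ 8.000
  cycle 1 → 0 → 1: weight = 10, length = 2, mean = 10/2 ≈ 5.000
Minimum mean = 1.000, attained e.g. along the cycle 1 → 1 with weight 1 and length 1. So λ(A) = 1/1 = 1.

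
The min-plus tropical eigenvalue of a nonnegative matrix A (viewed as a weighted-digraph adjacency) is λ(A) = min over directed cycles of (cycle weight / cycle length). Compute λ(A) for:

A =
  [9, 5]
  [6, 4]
λ(A) = 4

Enumerate directed cycles and compute their means (weight / length). Sample:
  cycle 0 → 0: weight = 9, length = 1, mean = 9/1 ≈ 9.000
  cycle 1 → 1: weight = 4, length = 1, mean = 4/1 ≈ 4.000
  cycle 0 → 1 → 0: weight = 11, length = 2, mean = 11/2 ≈ 5.500
  cycle 1 → 0 → 1: weight = 11, length = 2, mean = 11/2 ≈ 5.500
Minimum mean = 4.000, attained e.g. along the cycle 1 → 1 with weight 4 and length 1. So λ(A) = 4/1 = 4.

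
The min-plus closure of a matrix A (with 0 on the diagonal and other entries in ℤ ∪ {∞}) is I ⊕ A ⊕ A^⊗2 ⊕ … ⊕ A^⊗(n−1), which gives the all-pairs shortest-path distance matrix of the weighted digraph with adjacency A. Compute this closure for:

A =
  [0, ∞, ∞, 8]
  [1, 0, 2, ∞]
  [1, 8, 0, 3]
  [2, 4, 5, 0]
Closure =
  [0, 12, 13, 8]
  [1, 0, 2, 5]
  [1, 7, 0, 3]
  [2, 4, 5, 0]

This is the Floyd-Warshall all-pairs shortest-path computation. For each intermediate vertex k = 0, 1, …, 3, update dist[i][j] ← min(dist[i][j], dist[i][k] + dist[k][j]). The final matrix gives, for each (i, j), the minimum total weight of any directed path from i to j (possibly empty when i = j).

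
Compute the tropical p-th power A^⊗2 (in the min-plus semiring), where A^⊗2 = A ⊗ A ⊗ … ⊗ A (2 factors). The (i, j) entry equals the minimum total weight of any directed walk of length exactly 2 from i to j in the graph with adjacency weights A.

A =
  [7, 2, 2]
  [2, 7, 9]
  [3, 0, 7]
A^⊗2 =
  [4, 2, 9]
  [9, 4, 4]
  [2, 5, 5]

Each entry (A^⊗2)_ij equals the minimum over all length-2 walks i = v_0 → v_1 → … → v_2 = j of Σ_t A[v_t][v_{t+1}]. For example, for (i, j) = (0, 2) we minimise over 3 possible intermediate vertex sequences; the minimum is 9, attained along the walk 0 → 0 → 2.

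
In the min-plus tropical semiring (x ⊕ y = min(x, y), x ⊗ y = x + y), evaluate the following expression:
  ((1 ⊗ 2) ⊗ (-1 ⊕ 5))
((1 ⊗ 2) ⊗ (-1 ⊕ 5)) = 2

Expand innermost to outermost. Recall ⊕ takes the minimum of its arguments and ⊗ takes their sum. Working out the expression ((1 ⊗ 2) ⊗ (-1 ⊕ 5)) gives 2.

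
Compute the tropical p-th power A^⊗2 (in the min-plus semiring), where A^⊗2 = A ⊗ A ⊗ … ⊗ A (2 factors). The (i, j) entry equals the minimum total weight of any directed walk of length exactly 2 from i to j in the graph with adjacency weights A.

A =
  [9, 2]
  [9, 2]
A^⊗2 =
  [11, 4]
  [11, 4]

Each entry (A^⊗2)_ij equals the minimum over all length-2 walks i = v_0 → v_1 → … → v_2 = j of Σ_t A[v_t][v_{t+1}]. For example, for (i, j) = (0, 1) we minimise over 2 possible intermediate vertex sequences; the minimum is 4, attained along the walk 0 → 1 → 1.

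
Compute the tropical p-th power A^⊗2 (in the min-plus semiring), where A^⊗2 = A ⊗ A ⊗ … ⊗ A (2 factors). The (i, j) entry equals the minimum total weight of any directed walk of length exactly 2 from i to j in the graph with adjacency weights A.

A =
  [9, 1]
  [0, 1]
A^⊗2 =
  [1, 2]
  [1, 1]

Each entry (A^⊗2)_ij equals the minimum over all length-2 walks i = v_0 → v_1 → … → v_2 = j of Σ_t A[v_t][v_{t+1}]. For example, for (i, j) = (0, 1) we minimise over 2 possible intermediate vertex sequences; the minimum is 2, attained along the walk 0 → 1 → 1.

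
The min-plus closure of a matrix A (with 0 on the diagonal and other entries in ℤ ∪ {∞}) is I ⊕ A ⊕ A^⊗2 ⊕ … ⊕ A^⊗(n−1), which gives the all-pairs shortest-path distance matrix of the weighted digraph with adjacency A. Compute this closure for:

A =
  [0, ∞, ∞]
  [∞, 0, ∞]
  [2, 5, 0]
Closure =
  [0, ∞, ∞]
  [∞, 0, ∞]
  [2, 5, 0]

This is the Floyd-Warshall all-pairs shortest-path computation. For each intermediate vertex k = 0, 1, …, 2, update dist[i][j] ← min(dist[i][j], dist[i][k] + dist[k][j]). The final matrix gives, for each (i, j), the minimum total weight of any directed path from i to j (possibly empty when i = j).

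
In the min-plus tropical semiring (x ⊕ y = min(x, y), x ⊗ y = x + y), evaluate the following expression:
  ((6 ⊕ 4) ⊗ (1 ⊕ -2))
((6 ⊕ 4) ⊗ (1 ⊕ -2)) = 2

Expand innermost to outermost. Recall ⊕ takes the minimum of its arguments and ⊗ takes their sum. Working out the expression ((6 ⊕ 4) ⊗ (1 ⊕ -2)) gives 2.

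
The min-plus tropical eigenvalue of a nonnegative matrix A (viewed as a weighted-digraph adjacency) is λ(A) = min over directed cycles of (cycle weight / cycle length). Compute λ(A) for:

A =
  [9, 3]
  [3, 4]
λ(A) = 3

Enumerate directed cycles and compute their means (weight / length). Sample:
  cycle 0 → 0: weight = 9, length = 1, mean = 9/1 ≈ 9.000
  cycle 1 → 1: weight = 4, length = 1, mean = 4/1 ≈ 4.000
  cycle 0 → 1 → 0: weight = 6, length = 2, mean = 6/2 ≈ 3.000
  cycle 1 → 0 → 1: weight = 6, length = 2, mean = 6/2 ≈ 3.000
Minimum mean = 3.000, attained e.g. along the cycle 0 → 1 → 0 with weight 6 and length 2. So λ(A) = 6/2 = 3.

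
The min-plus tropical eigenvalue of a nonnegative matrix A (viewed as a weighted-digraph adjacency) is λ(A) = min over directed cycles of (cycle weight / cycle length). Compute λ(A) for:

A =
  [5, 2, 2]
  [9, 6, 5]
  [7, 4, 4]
λ(A) = 4

Enumerate directed cycles and compute their means (weight / length). Sample:
  cycle 0 → 0: weight = 5, length = 1, mean = 5/1 ≈ 5.000
  cycle 1 → 1: weight = 6, length = 1, mean = 6/1 ≈ 6.000
  cycle 2 → 2: weight = 4, length = 1, mean = 4/1 ≈ 4.000
  cycle 0 → 1 → 0: weight = 11, length = 2, mean = 11/2 ≈ 5.500
  cycle 0 → 2 → 0: weight = 9, length = 2, mean = 9/2 ≈ 4.500
  cycle 1 → 0 → 1: weight = 11, length = 2, mean = 11/2 ≈ 5.500
Minimum mean = 4.000, attained e.g. along the cycle 2 → 2 with weight 4 and length 1. So λ(A) = 4/1 = 4.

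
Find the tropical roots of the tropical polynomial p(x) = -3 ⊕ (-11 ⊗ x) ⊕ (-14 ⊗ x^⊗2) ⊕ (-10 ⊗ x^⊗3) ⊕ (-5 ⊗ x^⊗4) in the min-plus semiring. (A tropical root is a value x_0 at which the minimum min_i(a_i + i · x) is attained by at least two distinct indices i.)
Roots: {-5, -4, 3, 8}

Each tropical root is a break point of the lower envelope of the lines y = a_i + i · x (there are 5 lines, with slopes 0, 1, ..., 4). Only the lines that attain the minimum somewhere contribute to roots; other lines are dominated. Here the surviving (envelope) indices are i = 4, i = 3, i = 2, i = 1, i = 0.
Intersections between consecutive envelope lines give the roots: for adjacent envelope indices i < j the intersection is x = (a_i − a_j) / (j − i). Reading off the sorted break points: {-5, -4, 3, 8}.
Verification: at each break x_0, at least two indices attain the minimum of min_i(a_i + i · x_0).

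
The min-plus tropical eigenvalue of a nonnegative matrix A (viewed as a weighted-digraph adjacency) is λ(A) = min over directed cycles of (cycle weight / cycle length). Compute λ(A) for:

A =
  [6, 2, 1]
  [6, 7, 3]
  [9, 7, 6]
λ(A) = 4

Enumerate directed cycles and compute their means (weight / length). Sample:
  cycle 0 → 0: weight = 6, length = 1, mean = 6/1 ≈ 6.000
  cycle 1 → 1: weight = 7, length = 1, mean = 7/1 ≈ 7.000
  cycle 2 → 2: weight = 6, length = 1, mean = 6/1 ≈ 6.000
  cycle 0 → 1 → 0: weight = 8, length = 2, mean = 8/2 ≈ 4.000
  cycle 0 → 2 → 0: weight = 10, length = 2, mean = 10/2 ≈ 5.000
  cycle 1 → 0 → 1: weight = 8, length = 2, mean = 8/2 ≈ 4.000
Minimum mean = 4.000, attained e.g. along the cycle 0 → 1 → 0 with weight 8 and length 2. So λ(A) = 8/2 = 4.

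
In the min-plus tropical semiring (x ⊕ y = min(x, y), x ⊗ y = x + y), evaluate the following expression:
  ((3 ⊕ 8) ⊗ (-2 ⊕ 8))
((3 ⊕ 8) ⊗ (-2 ⊕ 8)) = 1

Expand innermost to outermost. Recall ⊕ takes the minimum of its arguments and ⊗ takes their sum. Working out the expression ((3 ⊕ 8) ⊗ (-2 ⊕ 8)) gives 1.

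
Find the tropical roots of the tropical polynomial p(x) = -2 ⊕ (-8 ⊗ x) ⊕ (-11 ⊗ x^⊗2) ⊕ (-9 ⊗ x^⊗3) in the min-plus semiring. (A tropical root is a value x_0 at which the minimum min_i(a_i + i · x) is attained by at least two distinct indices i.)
Roots: {-2, 3, 6}

Each tropical root is a break point of the lower envelope of the lines y = a_i + i · x (there are 4 lines, with slopes 0, 1, ..., 3). Only the lines that attain the minimum somewhere contribute to roots; other lines are dominated. Here the surviving (envelope) indices are i = 3, i = 2, i = 1, i = 0.
Intersections between consecutive envelope lines give the roots: for adjacent envelope indices i < j the intersection is x = (a_i − a_j) / (j − i). Reading off the sorted break points: {-2, 3, 6}.
Verification: at each break x_0, at least two indices attain the minimum of min_i(a_i + i · x_0).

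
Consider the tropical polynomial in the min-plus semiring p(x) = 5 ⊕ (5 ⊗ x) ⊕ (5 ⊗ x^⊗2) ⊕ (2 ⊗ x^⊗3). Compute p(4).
p(4) = 5

A tropical monomial a ⊗ x^⊗i evaluates to a + i · x. Evaluating each term at x = 4:
  Term 0 contributes 5 + 0 · 4 = 5
  Term 1 contributes 5 + 1 · 4 = 9
  Term 2 contributes 5 + 2 · 4 = 13
  Term 3 contributes 2 + 3 · 4 = 14
p(4) = ⊕ of these = min[5, 9, 13, 14] = 5.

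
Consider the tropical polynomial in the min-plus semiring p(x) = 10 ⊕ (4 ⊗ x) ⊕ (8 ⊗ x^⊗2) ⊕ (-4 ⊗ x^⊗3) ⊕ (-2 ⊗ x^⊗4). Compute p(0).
p(0) = -4

A tropical monomial a ⊗ x^⊗i evaluates to a + i · x. Evaluating each term at x = 0:
  Term 0 contributes 10 + 0 · 0 = 10
  Term 1 contributes 4 + 1 · 0 = 4
  Term 2 contributes 8 + 2 · 0 = 8
  Term 3 contributes -4 + 3 · 0 = -4
  Term 4 contributes -2 + 4 · 0 = -2
p(0) = ⊕ of these = min[10, 4, 8, -4, -2] = -4.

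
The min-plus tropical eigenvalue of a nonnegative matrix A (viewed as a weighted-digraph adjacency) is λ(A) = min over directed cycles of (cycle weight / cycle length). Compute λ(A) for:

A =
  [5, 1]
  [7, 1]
λ(A) = 1

Enumerate directed cycles and compute their means (weight / length). Sample:
  cycle 0 → 0: weight = 5, length = 1, mean = 5/1 ≈ 5.000
  cycle 1 → 1: weight = 1, length = 1, mean = 1/1 ≈ 1.000
  cycle 0 → 1 → 0: weight = 8, length = 2, mean = 8/2 ≈ 4.000
  cycle 1 → 0 → 1: weight = 8, length = 2, mean = 8/2 ≈ 4.000
Minimum mean = 1.000, attained e.g. along the cycle 1 → 1 with weight 1 and length 1. So λ(A) = 1/1 = 1.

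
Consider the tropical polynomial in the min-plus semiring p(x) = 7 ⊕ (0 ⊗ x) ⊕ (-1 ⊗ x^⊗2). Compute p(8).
p(8) = 7

A tropical monomial a ⊗ x^⊗i evaluates to a + i · x. Evaluating each term at x = 8:
  Term 0 contributes 7 + 0 · 8 = 7
  Term 1 contributes 0 + 1 · 8 = 8
  Term 2 contributes -1 + 2 · 8 = 15
p(8) = ⊕ of these = min[7, 8, 15] = 7.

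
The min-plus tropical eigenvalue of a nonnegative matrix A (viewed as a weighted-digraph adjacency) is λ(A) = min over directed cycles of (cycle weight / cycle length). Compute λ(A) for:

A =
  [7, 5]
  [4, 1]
λ(A) = 1

Enumerate directed cycles and compute their means (weight / length). Sample:
  cycle 0 → 0: weight = 7, length = 1, mean = 7/1 ≈ 7.000
  cycle 1 → 1: weight = 1, length = 1, mean = 1/1 ≈ 1.000
  cycle 0 → 1 → 0: weight = 9, length = 2, mean = 9/2 ≈ 4.500
  cycle 1 → 0 → 1: weight = 9, length = 2, mean = 9/2 ≈ 4.500
Minimum mean = 1.000, attained e.g. along the cycle 1 → 1 with weight 1 and length 1. So λ(A) = 1/1 = 1.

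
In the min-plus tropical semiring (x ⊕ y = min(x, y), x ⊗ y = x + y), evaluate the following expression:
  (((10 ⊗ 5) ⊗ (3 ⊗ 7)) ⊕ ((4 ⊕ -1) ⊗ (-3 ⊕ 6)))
(((10 ⊗ 5) ⊗ (3 ⊗ 7)) ⊕ ((4 ⊕ -1) ⊗ (-3 ⊕ 6))) = -4

Expand innermost to outermost. Recall ⊕ takes the minimum of its arguments and ⊗ takes their sum. Working out the expression (((10 ⊗ 5) ⊗ (3 ⊗ 7)) ⊕ ((4 ⊕ -1) ⊗ (-3 ⊕ 6))) gives -4.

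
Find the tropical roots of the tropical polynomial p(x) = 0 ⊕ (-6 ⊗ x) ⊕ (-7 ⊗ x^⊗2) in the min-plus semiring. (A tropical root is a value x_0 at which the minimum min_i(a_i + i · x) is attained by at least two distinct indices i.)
Roots: {1, 6}

Each tropical root is a break point of the lower envelope of the lines y = a_i + i · x (there are 3 lines, with slopes 0, 1, ..., 2). Only the lines that attain the minimum somewhere contribute to roots; other lines are dominated. Here the surviving (envelope) indices are i = 2, i = 1, i = 0.
Intersections between consecutive envelope lines give the roots: for adjacent envelope indices i < j the intersection is x = (a_i − a_j) / (j − i). Reading off the sorted break points: {1, 6}.
Verification: at each break x_0, at least two indices attain the minimum of min_i(a_i + i · x_0).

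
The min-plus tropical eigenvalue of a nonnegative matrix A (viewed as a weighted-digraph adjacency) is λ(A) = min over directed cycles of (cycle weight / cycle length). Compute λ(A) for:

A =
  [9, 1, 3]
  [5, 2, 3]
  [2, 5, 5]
λ(A) = 2

Enumerate directed cycles and compute their means (weight / length). Sample:
  cycle 0 → 0: weight = 9, length = 1, mean = 9/1 ≈ 9.000
  cycle 1 → 1: weight = 2, length = 1, mean = 2/1 ≈ 2.000
  cycle 2 → 2: weight = 5, length = 1, mean = 5/1 ≈ 5.000
  cycle 0 → 1 → 0: weight = 6, length = 2, mean = 6/2 ≈ 3.000
  cycle 0 → 2 → 0: weight = 5, length = 2, mean = 5/2 ≈ 2.500
  cycle 1 → 0 → 1: weight = 6, length = 2, mean = 6/2 ≈ 3.000
Minimum mean = 2.000, attained e.g. along the cycle 1 → 1 with weight 2 and length 1. So λ(A) = 2/1 = 2.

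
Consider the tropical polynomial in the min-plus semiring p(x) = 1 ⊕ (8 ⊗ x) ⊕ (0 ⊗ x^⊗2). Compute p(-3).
p(-3) = -6

A tropical monomial a ⊗ x^⊗i evaluates to a + i · x. Evaluating each term at x = -3:
  Term 0 contributes 1 + 0 · -3 = 1
  Term 1 contributes 8 + 1 · -3 = 5
  Term 2 contributes 0 + 2 · -3 = -6
p(-3) = ⊕ of these = min[1, 5, -6] = -6.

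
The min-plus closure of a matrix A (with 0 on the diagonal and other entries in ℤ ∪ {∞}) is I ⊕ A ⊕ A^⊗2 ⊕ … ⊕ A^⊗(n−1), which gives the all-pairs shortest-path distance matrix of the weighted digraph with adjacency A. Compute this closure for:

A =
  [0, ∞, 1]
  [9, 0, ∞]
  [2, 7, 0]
Closure =
  [0, 8, 1]
  [9, 0, 10]
  [2, 7, 0]

This is the Floyd-Warshall all-pairs shortest-path computation. For each intermediate vertex k = 0, 1, …, 2, update dist[i][j] ← min(dist[i][j], dist[i][k] + dist[k][j]). The final matrix gives, for each (i, j), the minimum total weight of any directed path from i to j (possibly empty when i = j).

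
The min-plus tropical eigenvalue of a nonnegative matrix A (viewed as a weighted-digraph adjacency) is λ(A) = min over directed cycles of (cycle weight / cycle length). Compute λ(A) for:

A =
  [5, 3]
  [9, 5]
λ(A) = 5

Enumerate directed cycles and compute their means (weight / length). Sample:
  cycle 0 → 0: weight = 5, length = 1, mean = 5/1 ≈ 5.000
  cycle 1 → 1: weight = 5, length = 1, mean = 5/1 ≈ 5.000
  cycle 0 → 1 → 0: weight = 12, length = 2, mean = 12/2 ≈ 6.000
  cycle 1 → 0 → 1: weight = 12, length = 2, mean = 12/2 ≈ 6.000
Minimum mean = 5.000, attained e.g. along the cycle 0 → 0 with weight 5 and length 1. So λ(A) = 5/1 = 5.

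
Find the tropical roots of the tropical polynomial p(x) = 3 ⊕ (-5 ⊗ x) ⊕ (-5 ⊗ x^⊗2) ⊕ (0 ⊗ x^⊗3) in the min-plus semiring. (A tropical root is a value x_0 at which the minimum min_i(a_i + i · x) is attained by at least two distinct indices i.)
Roots: {-5, 0, 8}

Each tropical root is a break point of the lower envelope of the lines y = a_i + i · x (there are 4 lines, with slopes 0, 1, ..., 3). Only the lines that attain the minimum somewhere contribute to roots; other lines are dominated. Here the surviving (envelope) indices are i = 3, i = 2, i = 1, i = 0.
Intersections between consecutive envelope lines give the roots: for adjacent envelope indices i < j the intersection is x = (a_i − a_j) / (j − i). Reading off the sorted break points: {-5, 0, 8}.
Verification: at each break x_0, at least two indices attain the minimum of min_i(a_i + i · x_0).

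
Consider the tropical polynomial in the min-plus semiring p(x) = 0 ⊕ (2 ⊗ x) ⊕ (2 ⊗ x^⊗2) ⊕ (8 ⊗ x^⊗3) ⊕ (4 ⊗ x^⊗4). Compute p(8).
p(8) = 0

A tropical monomial a ⊗ x^⊗i evaluates to a + i · x. Evaluating each term at x = 8:
  Term 0 contributes 0 + 0 · 8 = 0
  Term 1 contributes 2 + 1 · 8 = 10
  Term 2 contributes 2 + 2 · 8 = 18
  Term 3 contributes 8 + 3 · 8 = 32
  Term 4 contributes 4 + 4 · 8 = 36
p(8) = ⊕ of these = min[0, 10, 18, 32, 36] = 0.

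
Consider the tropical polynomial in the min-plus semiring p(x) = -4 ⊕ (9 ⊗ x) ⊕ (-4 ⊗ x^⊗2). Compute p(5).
p(5) = -4

A tropical monomial a ⊗ x^⊗i evaluates to a + i · x. Evaluating each term at x = 5:
  Term 0 contributes -4 + 0 · 5 = -4
  Term 1 contributes 9 + 1 · 5 = 14
  Term 2 contributes -4 + 2 · 5 = 6
p(5) = ⊕ of these = min[-4, 14, 6] = -4.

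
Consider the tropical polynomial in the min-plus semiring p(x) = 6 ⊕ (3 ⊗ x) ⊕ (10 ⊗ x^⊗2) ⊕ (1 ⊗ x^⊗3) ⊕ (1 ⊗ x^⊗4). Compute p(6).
p(6) = 6

A tropical monomial a ⊗ x^⊗i evaluates to a + i · x. Evaluating each term at x = 6:
  Term 0 contributes 6 + 0 · 6 = 6
  Term 1 contributes 3 + 1 · 6 = 9
  Term 2 contributes 10 + 2 · 6 = 22
  Term 3 contributes 1 + 3 · 6 = 19
  Term 4 contributes 1 + 4 · 6 = 25
p(6) = ⊕ of these = min[6, 9, 22, 19, 25] = 6.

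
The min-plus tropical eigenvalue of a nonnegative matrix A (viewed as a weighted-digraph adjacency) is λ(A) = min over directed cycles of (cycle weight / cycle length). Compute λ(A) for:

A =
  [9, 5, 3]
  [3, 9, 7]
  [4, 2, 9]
λ(A) = 8/3

Enumerate directed cycles and compute their means (weight / length). Sample:
  cycle 0 → 0: weight = 9, length = 1, mean = 9/1 ≈ 9.000
  cycle 1 → 1: weight = 9, length = 1, mean = 9/1 ≈ 9.000
  cycle 2 → 2: weight = 9, length = 1, mean = 9/1 ≈ 9.000
  cycle 0 → 1 → 0: weight = 8, length = 2, mean = 8/2 ≈ 4.000
  cycle 0 → 2 → 0: weight = 7, length = 2, mean = 7/2 ≈ 3.500
  cycle 1 → 0 → 1: weight = 8, length = 2, mean = 8/2 ≈ 4.000
Minimum mean = 2.667, attained e.g. along the cycle 0 → 2 → 1 → 0 with weight 8 and length 3. So λ(A) = 8/3 = 8/3.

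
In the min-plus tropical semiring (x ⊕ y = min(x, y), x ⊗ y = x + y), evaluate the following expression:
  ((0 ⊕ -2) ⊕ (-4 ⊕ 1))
((0 ⊕ -2) ⊕ (-4 ⊕ 1)) = -4

Expand innermost to outermost. Recall ⊕ takes the minimum of its arguments and ⊗ takes their sum. Working out the expression ((0 ⊕ -2) ⊕ (-4 ⊕ 1)) gives -4.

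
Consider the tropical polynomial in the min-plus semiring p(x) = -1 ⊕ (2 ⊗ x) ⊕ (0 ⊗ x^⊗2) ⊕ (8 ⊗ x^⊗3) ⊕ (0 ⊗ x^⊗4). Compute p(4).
p(4) = -1

A tropical monomial a ⊗ x^⊗i evaluates to a + i · x. Evaluating each term at x = 4:
  Term 0 contributes -1 + 0 · 4 = -1
  Term 1 contributes 2 + 1 · 4 = 6
  Term 2 contributes 0 + 2 · 4 = 8
  Term 3 contributes 8 + 3 · 4 = 20
  Term 4 contributes 0 + 4 · 4 = 16
p(4) = ⊕ of these = min[-1, 6, 8, 20, 16] = -1.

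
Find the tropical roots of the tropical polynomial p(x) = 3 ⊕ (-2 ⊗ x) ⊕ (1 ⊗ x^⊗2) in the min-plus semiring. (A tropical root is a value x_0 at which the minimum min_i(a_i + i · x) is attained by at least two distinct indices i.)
Roots: {-3, 5}

Each tropical root is a break point of the lower envelope of the lines y = a_i + i · x (there are 3 lines, with slopes 0, 1, ..., 2). Only the lines that attain the minimum somewhere contribute to roots; other lines are dominated. Here the surviving (envelope) indices are i = 2, i = 1, i = 0.
Intersections between consecutive envelope lines give the roots: for adjacent envelope indices i < j the intersection is x = (a_i − a_j) / (j − i). Reading off the sorted break points: {-3, 5}.
Verification: at each break x_0, at least two indices attain the minimum of min_i(a_i + i · x_0).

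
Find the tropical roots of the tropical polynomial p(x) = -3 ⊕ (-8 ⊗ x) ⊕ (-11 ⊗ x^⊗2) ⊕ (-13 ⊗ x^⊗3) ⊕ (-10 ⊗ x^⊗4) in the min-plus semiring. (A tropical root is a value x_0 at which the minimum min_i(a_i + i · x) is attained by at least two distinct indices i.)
Roots: {-3, 2, 3, 5}

Each tropical root is a break point of the lower envelope of the lines y = a_i + i · x (there are 5 lines, with slopes 0, 1, ..., 4). Only the lines that attain the minimum somewhere contribute to roots; other lines are dominated. Here the surviving (envelope) indices are i = 4, i = 3, i = 2, i = 1, i = 0.
Intersections between consecutive envelope lines give the roots: for adjacent envelope indices i < j the intersection is x = (a_i − a_j) / (j − i). Reading off the sorted break points: {-3, 2, 3, 5}.
Verification: at each break x_0, at least two indices attain the minimum of min_i(a_i + i · x_0).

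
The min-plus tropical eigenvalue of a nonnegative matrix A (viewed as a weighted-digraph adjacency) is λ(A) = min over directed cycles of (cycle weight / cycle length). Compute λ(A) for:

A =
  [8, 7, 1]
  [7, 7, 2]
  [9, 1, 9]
λ(A) = 3/2

Enumerate directed cycles and compute their means (weight / length). Sample:
  cycle 0 → 0: weight = 8, length = 1, mean = 8/1 ≈ 8.000
  cycle 1 → 1: weight = 7, length = 1, mean = 7/1 ≈ 7.000
  cycle 2 → 2: weight = 9, length = 1, mean = 9/1 ≈ 9.000
  cycle 0 → 1 → 0: weight = 14, length = 2, mean = 14/2 ≈ 7.000
  cycle 0 → 2 → 0: weight = 10, length = 2, mean = 10/2 ≈ 5.000
  cycle 1 → 0 → 1: weight = 14, length = 2, mean = 14/2 ≈ 7.000
Minimum mean = 1.500, attained e.g. along the cycle 1 → 2 → 1 with weight 3 and length 2. So λ(A) = 3/2 = 3/2.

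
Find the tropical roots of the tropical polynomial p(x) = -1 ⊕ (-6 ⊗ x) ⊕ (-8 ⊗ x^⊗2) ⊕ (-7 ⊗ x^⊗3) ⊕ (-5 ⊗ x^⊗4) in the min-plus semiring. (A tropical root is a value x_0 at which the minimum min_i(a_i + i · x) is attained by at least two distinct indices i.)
Roots: {-2, -1, 2, 5}

Each tropical root is a break point of the lower envelope of the lines y = a_i + i · x (there are 5 lines, with slopes 0, 1, ..., 4). Only the lines that attain the minimum somewhere contribute to roots; other lines are dominated. Here the surviving (envelope) indices are i = 4, i = 3, i = 2, i = 1, i = 0.
Intersections between consecutive envelope lines give the roots: for adjacent envelope indices i < j the intersection is x = (a_i − a_j) / (j − i). Reading off the sorted break points: {-2, -1, 2, 5}.
Verification: at each break x_0, at least two indices attain the minimum of min_i(a_i + i · x_0).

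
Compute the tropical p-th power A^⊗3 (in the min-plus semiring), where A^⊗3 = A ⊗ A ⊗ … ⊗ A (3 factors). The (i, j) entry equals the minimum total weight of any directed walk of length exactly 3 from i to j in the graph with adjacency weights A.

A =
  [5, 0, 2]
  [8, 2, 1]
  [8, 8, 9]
A^⊗3 =
  [9, 4, 3]
  [11, 6, 5]
  [16, 10, 9]

Each entry (A^⊗3)_ij equals the minimum over all length-3 walks i = v_0 → v_1 → … → v_3 = j of Σ_t A[v_t][v_{t+1}]. For example, for (i, j) = (0, 2) we minimise over 9 possible intermediate vertex sequences; the minimum is 3, attained along the walk 0 → 1 → 1 → 2.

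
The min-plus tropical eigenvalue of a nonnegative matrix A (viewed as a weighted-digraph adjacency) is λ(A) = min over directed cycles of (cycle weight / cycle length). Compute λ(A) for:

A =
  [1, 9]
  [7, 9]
λ(A) = 1

Enumerate directed cycles and compute their means (weight / length). Sample:
  cycle 0 → 0: weight = 1, length = 1, mean = 1/1 ≈ 1.000
  cycle 1 → 1: weight = 9, length = 1, mean = 9/1 ≈ 9.000
  cycle 0 → 1 → 0: weight = 16, length = 2, mean = 16/2 ≈ 8.000
  cycle 1 → 0 → 1: weight = 16, length = 2, mean = 16/2 ≈ 8.000
Minimum mean = 1.000, attained e.g. along the cycle 0 → 0 with weight 1 and length 1. So λ(A) = 1/1 = 1.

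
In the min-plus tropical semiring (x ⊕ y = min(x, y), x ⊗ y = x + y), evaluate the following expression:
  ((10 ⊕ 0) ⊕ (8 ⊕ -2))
((10 ⊕ 0) ⊕ (8 ⊕ -2)) = -2

Expand innermost to outermost. Recall ⊕ takes the minimum of its arguments and ⊗ takes their sum. Working out the expression ((10 ⊕ 0) ⊕ (8 ⊕ -2)) gives -2.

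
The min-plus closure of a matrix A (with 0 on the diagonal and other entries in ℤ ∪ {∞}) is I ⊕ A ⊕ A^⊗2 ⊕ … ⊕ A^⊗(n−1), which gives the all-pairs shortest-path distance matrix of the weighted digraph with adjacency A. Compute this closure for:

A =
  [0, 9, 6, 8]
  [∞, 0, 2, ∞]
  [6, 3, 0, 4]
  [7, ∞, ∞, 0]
Closure =
  [0, 9, 6, 8]
  [8, 0, 2, 6]
  [6, 3, 0, 4]
  [7, 16, 13, 0]

This is the Floyd-Warshall all-pairs shortest-path computation. For each intermediate vertex k = 0, 1, …, 3, update dist[i][j] ← min(dist[i][j], dist[i][k] + dist[k][j]). The final matrix gives, for each (i, j), the minimum total weight of any directed path from i to j (possibly empty when i = j).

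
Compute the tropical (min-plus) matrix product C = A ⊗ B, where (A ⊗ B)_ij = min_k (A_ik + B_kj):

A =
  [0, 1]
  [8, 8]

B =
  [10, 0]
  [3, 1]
A ⊗ B =
  [4, 0]
  [11, 8]

Apply the min-plus product entry-by-entry:
  C[0][0] = min over k of (A[0][0] + B[0][0] = 0 + 10 = 10, A[0][1] + B[1][0] = 1 + 3 = 4) = 4 (attained at k = 1)
  C[0][1] = min over k of (A[0][0] + B[0][1] = 0 + 0 = 0, A[0][1] + B[1][1] = 1 + 1 = 2) = 0 (attained at k = 0)
  C[1][0] = min over k of (A[1][0] + B[0][0] = 8 + 10 = 18, A[1][1] + B[1][0] = 8 + 3 = 11) = 11 (attained at k = 1)
  C[1][1] = min over k of (A[1][0] + B[0][1] = 8 + 0 = 8, A[1][1] + B[1][1] = 8 + 1 = 9) = 8 (attained at k = 0)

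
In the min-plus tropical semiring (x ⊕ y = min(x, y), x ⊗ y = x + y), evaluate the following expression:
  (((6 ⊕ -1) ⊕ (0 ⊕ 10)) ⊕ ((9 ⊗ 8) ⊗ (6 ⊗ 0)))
(((6 ⊕ -1) ⊕ (0 ⊕ 10)) ⊕ ((9 ⊗ 8) ⊗ (6 ⊗ 0))) = -1

Expand innermost to outermost. Recall ⊕ takes the minimum of its arguments and ⊗ takes their sum. Working out the expression (((6 ⊕ -1) ⊕ (0 ⊕ 10)) ⊕ ((9 ⊗ 8) ⊗ (6 ⊗ 0))) gives -1.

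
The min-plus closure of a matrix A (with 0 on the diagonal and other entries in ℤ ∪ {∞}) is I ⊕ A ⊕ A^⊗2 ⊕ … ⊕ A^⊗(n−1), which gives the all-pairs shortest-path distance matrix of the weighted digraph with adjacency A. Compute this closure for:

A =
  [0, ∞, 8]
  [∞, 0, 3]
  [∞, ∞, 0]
Closure =
  [0, ∞, 8]
  [∞, 0, 3]
  [∞, ∞, 0]

This is the Floyd-Warshall all-pairs shortest-path computation. For each intermediate vertex k = 0, 1, …, 2, update dist[i][j] ← min(dist[i][j], dist[i][k] + dist[k][j]). The final matrix gives, for each (i, j), the minimum total weight of any directed path from i to j (possibly empty when i = j).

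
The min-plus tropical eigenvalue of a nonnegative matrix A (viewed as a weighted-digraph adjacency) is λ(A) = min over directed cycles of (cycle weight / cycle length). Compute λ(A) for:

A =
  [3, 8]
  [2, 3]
λ(A) = 3

Enumerate directed cycles and compute their means (weight / length). Sample:
  cycle 0 → 0: weight = 3, length = 1, mean = 3/1 ≈ 3.000
  cycle 1 → 1: weight = 3, length = 1, mean = 3/1 ≈ 3.000
  cycle 0 → 1 → 0: weight = 10, length = 2, mean = 10/2 ≈ 5.000
  cycle 1 → 0 → 1: weight = 10, length = 2, mean = 10/2 ≈ 5.000
Minimum mean = 3.000, attained e.g. along the cycle 0 → 0 with weight 3 and length 1. So λ(A) = 3/1 = 3.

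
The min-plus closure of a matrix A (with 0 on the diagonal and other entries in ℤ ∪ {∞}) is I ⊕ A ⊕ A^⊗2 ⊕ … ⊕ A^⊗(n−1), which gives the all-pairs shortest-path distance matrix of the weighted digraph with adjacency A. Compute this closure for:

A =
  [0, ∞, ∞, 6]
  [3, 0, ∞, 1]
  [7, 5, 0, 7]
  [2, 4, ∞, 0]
Closure =
  [0, 10, ∞, 6]
  [3, 0, ∞, 1]
  [7, 5, 0, 6]
  [2, 4, ∞, 0]

This is the Floyd-Warshall all-pairs shortest-path computation. For each intermediate vertex k = 0, 1, …, 3, update dist[i][j] ← min(dist[i][j], dist[i][k] + dist[k][j]). The final matrix gives, for each (i, j), the minimum total weight of any directed path from i to j (possibly empty when i = j).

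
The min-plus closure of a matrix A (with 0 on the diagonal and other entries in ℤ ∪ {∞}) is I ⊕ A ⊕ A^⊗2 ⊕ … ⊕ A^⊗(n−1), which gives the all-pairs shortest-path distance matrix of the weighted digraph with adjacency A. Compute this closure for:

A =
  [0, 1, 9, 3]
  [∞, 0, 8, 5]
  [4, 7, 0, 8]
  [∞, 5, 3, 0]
Closure =
  [0, 1, 6, 3]
  [12, 0, 8, 5]
  [4, 5, 0, 7]
  [7, 5, 3, 0]

This is the Floyd-Warshall all-pairs shortest-path computation. For each intermediate vertex k = 0, 1, …, 3, update dist[i][j] ← min(dist[i][j], dist[i][k] + dist[k][j]). The final matrix gives, for each (i, j), the minimum total weight of any directed path from i to j (possibly empty when i = j).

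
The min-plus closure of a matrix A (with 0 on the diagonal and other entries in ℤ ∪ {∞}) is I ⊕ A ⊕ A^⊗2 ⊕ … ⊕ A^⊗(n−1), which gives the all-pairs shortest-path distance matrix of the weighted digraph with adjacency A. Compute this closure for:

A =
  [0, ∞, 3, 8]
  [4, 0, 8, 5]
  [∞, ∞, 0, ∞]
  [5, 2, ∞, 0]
Closure =
  [0, 10, 3, 8]
  [4, 0, 7, 5]
  [∞, ∞, 0, ∞]
  [5, 2, 8, 0]

This is the Floyd-Warshall all-pairs shortest-path computation. For each intermediate vertex k = 0, 1, …, 3, update dist[i][j] ← min(dist[i][j], dist[i][k] + dist[k][j]). The final matrix gives, for each (i, j), the minimum total weight of any directed path from i to j (possibly empty when i = j).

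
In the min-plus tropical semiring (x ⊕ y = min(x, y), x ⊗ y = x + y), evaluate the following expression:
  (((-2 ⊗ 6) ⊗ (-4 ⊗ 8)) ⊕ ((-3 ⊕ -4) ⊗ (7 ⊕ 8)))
(((-2 ⊗ 6) ⊗ (-4 ⊗ 8)) ⊕ ((-3 ⊕ -4) ⊗ (7 ⊕ 8))) = 3

Expand innermost to outermost. Recall ⊕ takes the minimum of its arguments and ⊗ takes their sum. Working out the expression (((-2 ⊗ 6) ⊗ (-4 ⊗ 8)) ⊕ ((-3 ⊕ -4) ⊗ (7 ⊕ 8))) gives 3.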